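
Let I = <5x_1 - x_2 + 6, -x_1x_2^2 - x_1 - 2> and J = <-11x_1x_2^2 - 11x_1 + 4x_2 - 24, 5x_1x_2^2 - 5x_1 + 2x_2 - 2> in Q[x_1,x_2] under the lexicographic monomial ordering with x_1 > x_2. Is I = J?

No, the ideals differ.

For a fixed monomial order, each ideal has a unique reduced Gröbner basis; comparing bases decides equality.
Buchberger on the first generating set:
f_1 = 5x_1 - x_2 + 6, LT = x_1.
f_2 = -x_1x_2^2 - x_1 - 2, LT = x_1x_2^2.

S(f_1,f_2): lcm = x_1x_2^2. S = -x_1 - 1/5x_2^3 + 6/5x_2^2 - 2.
  reduce S modulo (f_1, f_2):
  remainder -1/5x_2^3 + 6/5x_2^2 - 1/5x_2 - 4/5 ≠ 0; add g_3 = -1/5x_2^3 + 6/5x_2^2 - 1/5x_2 - 4/5 to the basis.

The other S-polynomials (S(f_1,g_3), S(f_2,g_3)) all reduce to 0 modulo the current basis, so we have a Gröbner basis.
Inter-reduce: drop elements whose leading term is divisible by another's, tail-reduce, and make monic.
Reduced Gröbner basis: {x_1 - 1/5x_2 + 6/5, x_2^3 - 6x_2^2 + x_2 + 4}.

Buchberger on the second generating set:
h_1 = -11x_1x_2^2 - 11x_1 + 4x_2 - 24, LT = x_1x_2^2.
h_2 = 5x_1x_2^2 - 5x_1 + 2x_2 - 2, LT = x_1x_2^2.

S(h_1,h_2): lcm = x_1x_2^2. S = 2x_1 - 42/55x_2 + 142/55.
  reduce S modulo (h_1, h_2):
  remainder 2x_1 - 42/55x_2 + 142/55 ≠ 0; add k_3 = 2x_1 - 42/55x_2 + 142/55 to the basis.

S(h_1,k_3): lcm = x_1x_2^2. S = x_1 + 21/55x_2^3 - 71/55x_2^2 - 4/11x_2 + 24/11.
  reduce S modulo (h_1, h_2, k_3):
  remainder 21/55x_2^3 - 71/55x_2^2 + 1/55x_2 + 49/55 ≠ 0; add k_4 = 21/55x_2^3 - 71/55x_2^2 + 1/55x_2 + 49/55 to the basis.

The other S-polynomials (S(h_2,k_3), S(h_1,k_4), S(h_2,k_4), S(k_3,k_4)) all reduce to 0 modulo the current basis, so we have a Gröbner basis.
Inter-reduce: drop elements whose leading term is divisible by another's, tail-reduce, and make monic.
Reduced Gröbner basis: {x_1 - 21/55x_2 + 71/55, x_2^3 - 71/21x_2^2 + 1/21x_2 + 7/3}.

These differ, so the ideals are not equal.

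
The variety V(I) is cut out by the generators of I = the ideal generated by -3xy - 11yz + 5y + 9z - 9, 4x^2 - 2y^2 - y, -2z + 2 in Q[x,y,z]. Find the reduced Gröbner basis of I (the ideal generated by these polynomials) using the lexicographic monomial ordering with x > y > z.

f_1 = -3xy - 11yz + 5y + 9z - 9, LT = xy.
f_2 = 4x^2 - 2y^2 - y, LT = x^2.
f_3 = -2z + 2, LT = z.

S(f_1,f_2): lcm = x^2y. S = 11/3xyz - 5/3xy - 3xz + 3x + 1/2y^3 + 1/4y^2.
  leading term xyz: subtract (-11/9z)·f_1 from 11/3xyz - 5/3xy - 3xz + 3x + 1/2y^3 + 1/4y^2 → -5/3xy - 3xz + 3x + 1/2y^3 + 1/4y^2 - 121/9yz^2 + 55/9yz + 11z^2 - 11z
  leading term xy: subtract (5/9)·f_1 from -5/3xy - 3xz + 3x + 1/2y^3 + 1/4y^2 - 121/9yz^2 + 55/9yz + 11z^2 - 11z → -3xz + 3x + 1/2y^3 + 1/4y^2 - 121/9yz^2 + 110/9yz - 25/9y + 11z^2 - 16z + 5
  leading term xz: subtract (3/2x)·f_3 from -3xz + 3x + 1/2y^3 + 1/4y^2 - 121/9yz^2 + 110/9yz - 25/9y + 11z^2 - 16z + 5 → 1/2y^3 + 1/4y^2 - 121/9yz^2 + 110/9yz - 25/9y + 11z^2 - 16z + 5
  leading term y^3: no divisor's leading term divides it; move 1/2y^3 to the remainder.
  leading term y^2: no divisor's leading term divides it; move 1/4y^2 to the remainder.
  leading term yz^2: subtract (121/18yz)·f_3 from -121/9yz^2 + 110/9yz - 25/9y + 11z^2 - 16z + 5 → -11/9yz - 25/9y + 11z^2 - 16z + 5
  leading term yz: subtract (11/18y)·f_3 from -11/9yz - 25/9y + 11z^2 - 16z + 5 → -4y + 11z^2 - 16z + 5
  leading term y: no divisor's leading term divides it; move -4y to the remainder.
  leading term z^2: subtract (-11/2z)·f_3 from 11z^2 - 16z + 5 → -5z + 5
  leading term z: subtract (5/2)·f_3 from -5z + 5 → 0
  remainder 1/2y^3 + 1/4y^2 - 4y ≠ 0; add g_4 = 1/2y^3 + 1/4y^2 - 4y to the basis.

The other S-polynomials (S(f_1,f_3), S(f_2,f_3), S(f_1,g_4), S(f_2,g_4), S(f_3,g_4)) all reduce to 0 modulo the current basis, so we have a Gröbner basis.

G = {x^2 - 1/2y^2 - 1/4y, xy + 2y, y^3 + 1/2y^2 - 8y, z - 1}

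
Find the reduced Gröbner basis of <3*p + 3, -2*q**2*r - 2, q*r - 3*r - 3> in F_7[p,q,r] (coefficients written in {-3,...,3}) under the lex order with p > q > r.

f_1 = 3*p + 3, LT = p.
f_2 = -2*q**2*r - 2, LT = q**2*r.
f_3 = q*r - 3*r - 3, LT = q*r.

S(f_1,f_2): leading monomials are coprime, so the S-polynomial reduces to 0 (Buchberger's first criterion).
S(f_1,f_3): leading monomials are coprime, so the S-polynomial reduces to 0 (Buchberger's first criterion).
S(f_2,f_3): lcm = q**2*r. S = 3*q*r + 3*q + 1.
  leading term q*r: subtract (3)·f_3 from 3*q*r + 3*q + 1 → 3*q + 2*r + 3
  leading term q: no divisor's leading term divides it; move 3*q to the remainder.
  leading term r: no divisor's leading term divides it; move 2*r to the remainder.
  leading term 1: no divisor's leading term divides it; move 3 to the remainder.
  remainder 3*q + 2*r + 3 ≠ 0; add g_4 = 3*q + 2*r + 3 to the basis.

S(f_1,g_4): leading monomials are coprime, so the S-polynomial reduces to 0 (Buchberger's first criterion).
S(f_2,g_4): lcm = q**2*r. S = -3*q*r**2 - q*r + 1.
  leading term q*r**2: subtract (-3*r)·f_3 from -3*q*r**2 - q*r + 1 → -q*r - 2*r**2 - 2*r + 1
  leading term q*r: subtract (-1)·f_3 from -q*r - 2*r**2 - 2*r + 1 → -2*r**2 + 2*r - 2
  leading term r**2: no divisor's leading term divides it; move -2*r**2 to the remainder.
  leading term r: no divisor's leading term divides it; move 2*r to the remainder.
  leading term 1: no divisor's leading term divides it; move -2 to the remainder.
  remainder -2*r**2 + 2*r - 2 ≠ 0; add g_5 = -2*r**2 + 2*r - 2 to the basis.

S(f_3,g_4): lcm = q*r. S = -3*r**2 + 3*r - 3.
  leading term r**2: subtract (-2)·g_5 from -3*r**2 + 3*r - 3 → 0
  remainder 0.

S(f_1,g_5): leading monomials are coprime, so the S-polynomial reduces to 0 (Buchberger's first criterion).
S(f_2,g_5): lcm = q**2*r**2. S = q**2*r - q**2 + r.
  leading term q**2*r: subtract (3)·f_2 from q**2*r - q**2 + r → -q**2 + r - 1
  leading term q**2: subtract (2*q)·g_4 from -q**2 + r - 1 → 3*q*r + q + r - 1
  leading term q*r: subtract (3)·f_3 from 3*q*r + q + r - 1 → q + 3*r + 1
  leading term q: subtract (-2)·g_4 from q + 3*r + 1 → 0
  remainder 0.

S(f_3,g_5): lcm = q*r**2. S = q*r - q - 3*r**2 - 3*r.
  leading term q*r: subtract (1)·f_3 from q*r - q - 3*r**2 - 3*r → -q - 3*r**2 + 3
  leading term q: subtract (2)·g_4 from -q - 3*r**2 + 3 → -3*r**2 + 3*r - 3
  leading term r**2: subtract (-2)·g_5 from -3*r**2 + 3*r - 3 → 0
  remainder 0.

S(g_4,g_5): leading monomials are coprime, so the S-polynomial reduces to 0 (Buchberger's first criterion).
Every S-polynomial of the final basis reduces to 0, so we have a Gröbner basis.
Inter-reduce: drop elements whose leading term is divisible by another's, tail-reduce, and make monic.

G = {p + 1, q + 3*r + 1, r**2 - r + 1}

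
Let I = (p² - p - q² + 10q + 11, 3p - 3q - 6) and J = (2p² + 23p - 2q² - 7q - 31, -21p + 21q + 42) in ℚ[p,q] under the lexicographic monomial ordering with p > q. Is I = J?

Since reduced Gröbner bases are canonical representatives of ideals under a given ordering, it suffices to compute and compare them.
Buchberger on the first generating set:
f_1 = p² - p - q² + 10q + 11, LT = p².
f_2 = 3p - 3q - 6, LT = p.

S(f_1,f_2): lcm = p². S = pq + p - q² + 10q + 11.
  reduce S modulo (f_1, f_2):
  remainder 13q + 13 ≠ 0; add g_3 = 13q + 13 to the basis.

The other S-polynomials (S(f_1,g_3), S(f_2,g_3)) all reduce to 0 modulo the current basis, so we have a Gröbner basis.
Inter-reduce: drop elements whose leading term is divisible by another's, tail-reduce, and make monic.
Reduced Gröbner basis: {p - 1, q + 1}.

Buchberger on the second generating set:
h_1 = 2p² + 23p - 2q² - 7q - 31, LT = p².
h_2 = -21p + 21q + 42, LT = p.

S(h_1,h_2): lcm = p². S = pq + 27/2p - q² - 7/2q - 31/2.
  reduce S modulo (h_1, h_2):
  remainder 12q + 23/2 ≠ 0; add k_3 = 12q + 23/2 to the basis.

The other S-polynomials (S(h_1,k_3), S(h_2,k_3)) all reduce to 0 modulo the current basis, so we have a Gröbner basis.
Inter-reduce: drop elements whose leading term is divisible by another's, tail-reduce, and make monic.
Reduced Gröbner basis: {p - 25/24, q + 23/24}.

These differ, so the ideals are not equal.

No, the ideals differ.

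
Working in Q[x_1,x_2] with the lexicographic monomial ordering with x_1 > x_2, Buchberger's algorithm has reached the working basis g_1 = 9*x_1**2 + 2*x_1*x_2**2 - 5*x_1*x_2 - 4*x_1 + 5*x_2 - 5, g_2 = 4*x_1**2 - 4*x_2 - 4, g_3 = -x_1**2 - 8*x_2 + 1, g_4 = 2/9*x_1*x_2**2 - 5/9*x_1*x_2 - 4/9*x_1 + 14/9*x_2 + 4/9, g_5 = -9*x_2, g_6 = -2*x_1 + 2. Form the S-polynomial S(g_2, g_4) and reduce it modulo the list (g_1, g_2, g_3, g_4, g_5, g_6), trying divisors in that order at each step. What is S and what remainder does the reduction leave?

lcm(LM(g_2), LM(g_4)) = x_1**2*x_2**2.
S = (lcm/LT(g_2))·g_2 − (lcm/LT(g_4))·g_4 = 5/2*x_1**2*x_2 + 2*x_1**2 - 7*x_1*x_2 - 2*x_1 - x_2**3 - x_2**2.
Reduce S modulo (g_1, g_2, g_3, g_4, g_5, g_6) in that order:
  leading term x_1**2*x_2: subtract (5/18*x_2)·g_1 from 5/2*x_1**2*x_2 + 2*x_1**2 - 7*x_1*x_2 - 2*x_1 - x_2**3 - x_2**2 → 2*x_1**2 - 5/9*x_1*x_2**3 + 25/18*x_1*x_2**2 - 53/9*x_1*x_2 - 2*x_1 - x_2**3 - 43/18*x_2**2 + 25/18*x_2
  leading term x_1**2: subtract (2/9)·g_1 from 2*x_1**2 - 5/9*x_1*x_2**3 + 25/18*x_1*x_2**2 - 53/9*x_1*x_2 - 2*x_1 - x_2**3 - 43/18*x_2**2 + 25/18*x_2 → -5/9*x_1*x_2**3 + 17/18*x_1*x_2**2 - 43/9*x_1*x_2 - 10/9*x_1 - x_2**3 - 43/18*x_2**2 + 5/18*x_2 + 10/9
  leading term x_1*x_2**3: subtract (-5/2*x_2)·g_4 from -5/9*x_1*x_2**3 + 17/18*x_1*x_2**2 - 43/9*x_1*x_2 - 10/9*x_1 - x_2**3 - 43/18*x_2**2 + 5/18*x_2 + 10/9 → -4/9*x_1*x_2**2 - 53/9*x_1*x_2 - 10/9*x_1 - x_2**3 + 3/2*x_2**2 + 25/18*x_2 + 10/9
  leading term x_1*x_2**2: subtract (-2)·g_4 from -4/9*x_1*x_2**2 - 53/9*x_1*x_2 - 10/9*x_1 - x_2**3 + 3/2*x_2**2 + 25/18*x_2 + 10/9 → -7*x_1*x_2 - 2*x_1 - x_2**3 + 3/2*x_2**2 + 9/2*x_2 + 2
  leading term x_1*x_2: subtract (7/9*x_1)·g_5 from -7*x_1*x_2 - 2*x_1 - x_2**3 + 3/2*x_2**2 + 9/2*x_2 + 2 → -2*x_1 - x_2**3 + 3/2*x_2**2 + 9/2*x_2 + 2
  leading term x_1: subtract (1)·g_6 from -2*x_1 - x_2**3 + 3/2*x_2**2 + 9/2*x_2 + 2 → -x_2**3 + 3/2*x_2**2 + 9/2*x_2
  leading term x_2**3: subtract (1/9*x_2**2)·g_5 from -x_2**3 + 3/2*x_2**2 + 9/2*x_2 → 3/2*x_2**2 + 9/2*x_2
  leading term x_2**2: subtract (-1/6*x_2)·g_5 from 3/2*x_2**2 + 9/2*x_2 → 9/2*x_2
  leading term x_2: subtract (-1/2)·g_5 from 9/2*x_2 → 0
The remainder is 0, so this S-polynomial contributes no new basis element.

S(g_2, g_4) = 5/2*x_1**2*x_2 + 2*x_1**2 - 7*x_1*x_2 - 2*x_1 - x_2**3 - x_2**2; remainder on division = 0.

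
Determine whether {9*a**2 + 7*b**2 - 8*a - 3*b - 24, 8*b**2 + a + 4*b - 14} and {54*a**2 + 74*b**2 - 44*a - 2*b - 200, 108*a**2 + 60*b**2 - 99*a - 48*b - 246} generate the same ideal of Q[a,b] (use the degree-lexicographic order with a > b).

Since reduced Gröbner bases are canonical representatives of ideals under a given ordering, it suffices to compute and compare them.
Buchberger on the first generating set:
f_1 = 9*a**2 + 7*b**2 - 8*a - 3*b - 24, LT = a**2.
f_2 = 8*b**2 + a + 4*b - 14, LT = b**2.

The S-polynomials (S(f_1,f_2)) all reduce to 0 modulo the current basis, so we have a Gröbner basis.
Inter-reduce: drop elements whose leading term is divisible by another's, tail-reduce, and make monic.
Reduced Gröbner basis: {a**2 - 71/72*a - 13/18*b - 47/36, b**2 + 1/8*a + 1/2*b - 7/4}.

Buchberger on the second generating set:
h_1 = 54*a**2 + 74*b**2 - 44*a - 2*b - 200, LT = a**2.
h_2 = 108*a**2 + 60*b**2 - 99*a - 48*b - 246, LT = a**2.

S(h_1,h_2): lcm = a**2. S = 22/27*b**2 + 11/108*a + 11/27*b - 77/54.
  leading term b**2: no divisor's leading term divides it; move 22/27*b**2 to the remainder.
  leading term a: no divisor's leading term divides it; move 11/108*a to the remainder.
  leading term b: no divisor's leading term divides it; move 11/27*b to the remainder.
  leading term 1: no divisor's leading term divides it; move -77/54 to the remainder.
  remainder 22/27*b**2 + 11/108*a + 11/27*b - 77/54 ≠ 0; add k_3 = 22/27*b**2 + 11/108*a + 11/27*b - 77/54 to the basis.

The other S-polynomials (S(h_1,k_3), S(h_2,k_3)) all reduce to 0 modulo the current basis, so we have a Gröbner basis.
Inter-reduce: drop elements whose leading term is divisible by another's, tail-reduce, and make monic.
Reduced Gröbner basis: {a**2 - 71/72*a - 13/18*b - 47/36, b**2 + 1/8*a + 1/2*b - 7/4}.

The two bases agree; hence the ideals are identical.

Yes, the ideals are equal.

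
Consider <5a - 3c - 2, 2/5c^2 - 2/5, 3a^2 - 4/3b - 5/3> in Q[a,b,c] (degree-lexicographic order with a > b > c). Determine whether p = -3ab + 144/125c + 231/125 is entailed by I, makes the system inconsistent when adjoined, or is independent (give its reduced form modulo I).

First compute the reduced Gröbner basis of I by Buchberger's algorithm.
f_1 = 5a - 3c - 2, LT = a.
f_2 = 2/5c^2 - 2/5, LT = c^2.
f_3 = 3a^2 - 4/3b - 5/3, LT = a^2.

S(f_1,f_3): lcm = a^2. S = -3/5ac - 2/5a + 4/9b + 5/9.
  reduce S modulo (f_1, f_2, f_3):
  remainder 4/9b - 12/25c + 8/225 ≠ 0; add h_4 = 4/9b - 12/25c + 8/225 to the basis.

The other S-polynomials (S(f_1,f_2), S(f_2,f_3), S(f_1,h_4), S(f_2,h_4), S(f_3,h_4)) all reduce to 0 modulo the current basis, so we have a Gröbner basis.
Inter-reduce: drop elements whose leading term is divisible by another's, tail-reduce, and make monic.
Reduced Gröbner basis: {c^2 - 1, a - 3/5c - 2/5, b - 27/25c + 2/25}.
Label its elements g_1 = c^2 - 1, g_2 = a - 3/5c - 2/5, g_3 = b - 27/25c + 2/25.

Reduce p = -3ab + 144/125c + 231/125 modulo G:
  leading term ab: subtract (-3b)·g_2 from -3ab + 144/125c + 231/125 → -9/5bc - 6/5b + 144/125c + 231/125
  leading term bc: subtract (-9/5c)·g_3 from -9/5bc - 6/5b + 144/125c + 231/125 → -243/125c^2 - 6/5b + 162/125c + 231/125
  leading term c^2: subtract (-243/125)·g_1 from -243/125c^2 - 6/5b + 162/125c + 231/125 → -6/5b + 162/125c - 12/125
  leading term b: subtract (-6/5)·g_3 from -6/5b + 162/125c - 12/125 → 0
  normal form = 0.
Since the normal form is 0, p ∈ I.

-3ab + 144/125c + 231/125 lies in I (it reduces to 0).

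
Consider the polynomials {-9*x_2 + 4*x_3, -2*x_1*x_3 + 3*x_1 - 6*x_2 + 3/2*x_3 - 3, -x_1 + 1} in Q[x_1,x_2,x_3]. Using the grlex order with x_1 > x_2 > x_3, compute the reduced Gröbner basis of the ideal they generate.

f_1 = -9*x_2 + 4*x_3, LT = x_2.
f_2 = -2*x_1*x_3 + 3*x_1 - 6*x_2 + 3/2*x_3 - 3, LT = x_1*x_3.
f_3 = -x_1 + 1, LT = x_1.

S(f_2,f_3): lcm = x_1*x_3. S = -3/2*x_1 + 3*x_2 + 1/4*x_3 + 3/2.
  reduce S modulo (f_1, f_2, f_3):
  remainder 19/12*x_3 ≠ 0; add g_4 = 19/12*x_3 to the basis.

The other S-polynomials (S(f_1,f_2), S(f_1,f_3), S(f_1,g_4), S(f_2,g_4), S(f_3,g_4)) all reduce to 0 modulo the current basis, so we have a Gröbner basis.
Inter-reduce: drop elements whose leading term is divisible by another's, tail-reduce, and make monic.

G = {x_1 - 1, x_2, x_3}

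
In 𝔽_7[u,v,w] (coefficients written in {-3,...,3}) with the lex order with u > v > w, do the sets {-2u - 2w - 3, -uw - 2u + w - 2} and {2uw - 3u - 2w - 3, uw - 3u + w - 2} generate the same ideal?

Yes, the ideals are equal.

Since reduced Gröbner bases are canonical representatives of ideals under a given ordering, it suffices to compute and compare them.
Buchberger on the first generating set:
f_1 = -2u - 2w - 3, LT = u.
f_2 = -uw - 2u + w - 2, LT = uw.

S(f_1,f_2): lcm = uw. S = -2u + w² - w - 2.
  leading term u: subtract (1)·f_1 from -2u + w² - w - 2 → w² + w + 1
  leading term w²: no divisor's leading term divides it; move w² to the remainder.
  leading term w: no divisor's leading term divides it; move w to the remainder.
  leading term 1: no divisor's leading term divides it; move 1 to the remainder.
  remainder w² + w + 1 ≠ 0; add g_3 = w² + w + 1 to the basis.

The other S-polynomials (S(f_1,g_3), S(f_2,g_3)) all reduce to 0 modulo the current basis, so we have a Gröbner basis.
Inter-reduce: drop elements whose leading term is divisible by another's, tail-reduce, and make monic.
Reduced Gröbner basis: {u + w - 2, w² + w + 1}.

Buchberger on the second generating set:
h_1 = 2uw - 3u - 2w - 3, LT = uw.
h_2 = uw - 3u + w - 2, LT = uw.

S(h_1,h_2): lcm = uw. S = -2u - 2w - 3.
  leading term u: no divisor's leading term divides it; move -2u to the remainder.
  leading term w: no divisor's leading term divides it; move -2w to the remainder.
  leading term 1: no divisor's leading term divides it; move -3 to the remainder.
  remainder -2u - 2w - 3 ≠ 0; add k_3 = -2u - 2w - 3 to the basis.

S(h_1,k_3): lcm = uw. S = 2u - w² + w + 2.
  leading term u: subtract (-1)·k_3 from 2u - w² + w + 2 → -w² - w - 1
  leading term w²: no divisor's leading term divides it; move -w² to the remainder.
  leading term w: no divisor's leading term divides it; move -w to the remainder.
  leading term 1: no divisor's leading term divides it; move -1 to the remainder.
  remainder -w² - w - 1 ≠ 0; add k_4 = -w² - w - 1 to the basis.

The other S-polynomials (S(h_2,k_3), S(h_1,k_4), S(h_2,k_4), S(k_3,k_4)) all reduce to 0 modulo the current basis, so we have a Gröbner basis.
Inter-reduce: drop elements whose leading term is divisible by another's, tail-reduce, and make monic.
Reduced Gröbner basis: {u + w - 2, w² + w + 1}.

These coincide, so the ideals are equal.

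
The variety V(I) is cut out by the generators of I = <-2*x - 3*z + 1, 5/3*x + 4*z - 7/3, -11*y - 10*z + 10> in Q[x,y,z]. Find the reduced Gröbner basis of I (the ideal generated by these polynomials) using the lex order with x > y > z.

G = {x + 1, y, z - 1}

f_1 = -2*x - 3*z + 1, LT = x.
f_2 = 5/3*x + 4*z - 7/3, LT = x.
f_3 = -11*y - 10*z + 10, LT = y.

S(f_1,f_2): lcm = x. S = -9/10*z + 9/10.
  leading term z: no divisor's leading term divides it; move -9/10*z to the remainder.
  leading term 1: no divisor's leading term divides it; move 9/10 to the remainder.
  remainder -9/10*z + 9/10 ≠ 0; add g_4 = -9/10*z + 9/10 to the basis.

The other S-polynomials (S(f_1,f_3), S(f_2,f_3), S(f_1,g_4), S(f_2,g_4), S(f_3,g_4)) all reduce to 0 modulo the current basis, so we have a Gröbner basis.
Inter-reduce: drop elements whose leading term is divisible by another's, tail-reduce, and make monic.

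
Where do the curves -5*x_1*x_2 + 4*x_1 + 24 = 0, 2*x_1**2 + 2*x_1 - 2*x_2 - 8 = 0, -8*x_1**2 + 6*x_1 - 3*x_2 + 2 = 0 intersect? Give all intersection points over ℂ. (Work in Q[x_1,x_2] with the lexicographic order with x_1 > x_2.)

Compute a lex Gröbner basis by Buchberger's algorithm.
f_1 = -5*x_1*x_2 + 4*x_1 + 24, LT = x_1*x_2.
f_2 = 2*x_1**2 + 2*x_1 - 2*x_2 - 8, LT = x_1**2.
f_3 = -8*x_1**2 + 6*x_1 - 3*x_2 + 2, LT = x_1**2.

S(f_1,f_2): lcm = x_1**2*x_2. S = -4/5*x_1**2 - x_1*x_2 - 24/5*x_1 + x_2**2 + 4*x_2.
  reduce S modulo (f_1, f_2, f_3):
  remainder -24/5*x_1 + x_2**2 + 16/5*x_2 - 8 ≠ 0; add h_4 = -24/5*x_1 + x_2**2 + 16/5*x_2 - 8 to the basis.

S(f_1,f_3): lcm = x_1**2*x_2. S = -4/5*x_1**2 + 3/4*x_1*x_2 - 24/5*x_1 - 3/8*x_2**2 + 1/4*x_2.
  reduce S modulo (f_1, f_2, f_3, h_4):
  remainder -13/12*x_2**2 - 169/60*x_2 + 91/15 ≠ 0; add h_5 = -13/12*x_2**2 - 169/60*x_2 + 91/15 to the basis.

S(f_2,f_3): lcm = x_1**2. S = 7/4*x_1 - 11/8*x_2 - 15/4.
  reduce S modulo (f_1, f_2, f_3, h_4, h_5):
  remainder -37/32*x_2 - 37/8 ≠ 0; add h_6 = -37/32*x_2 - 37/8 to the basis.

The other S-polynomials (S(f_1,h_4), S(f_2,h_4), S(f_3,h_4), S(f_1,h_5), S(f_2,h_5), S(f_3,h_5), S(h_4,h_5), S(f_1,h_6), S(f_2,h_6), S(f_3,h_6), S(h_4,h_6), S(h_5,h_6)) all reduce to 0 modulo the current basis, so we have a Gröbner basis.
Inter-reduce: drop elements whose leading term is divisible by another's, tail-reduce, and make monic.
Reduced Gröbner basis: {x_1 + 1, x_2 + 4}.

The lex basis is triangular: the last element involves only x_2. Solving x_2 + 4 = 0 gives x_2 ∈ {-4}; substituting each value into the earlier elements determines the remaining variables.
  x_2 = -4: the earlier basis element becomes x_1 + 1 = 0, giving x_1 = -1 — point (-1, -4).

{(-1, -4)}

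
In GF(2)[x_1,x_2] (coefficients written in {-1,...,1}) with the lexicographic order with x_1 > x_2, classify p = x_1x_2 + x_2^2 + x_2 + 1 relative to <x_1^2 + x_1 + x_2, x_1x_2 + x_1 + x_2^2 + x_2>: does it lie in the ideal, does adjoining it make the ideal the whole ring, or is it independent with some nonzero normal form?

Adjoining x_1x_2 + x_2^2 + x_2 + 1 makes the ideal the whole ring: the system is inconsistent.

First compute the reduced Gröbner basis of I by Buchberger's algorithm.
f_1 = x_1^2 + x_1 + x_2, LT = x_1^2.
f_2 = x_1x_2 + x_1 + x_2^2 + x_2, LT = x_1x_2.

S(f_1,f_2): lcm = x_1^2x_2. S = x_1^2 + x_1x_2^2 + x_2^2.
  reduce S modulo (f_1, f_2):
  remainder x_2^3 + x_2^2 ≠ 0; add h_3 = x_2^3 + x_2^2 to the basis.

The other S-polynomials (S(f_1,h_3), S(f_2,h_3)) all reduce to 0 modulo the current basis, so we have a Gröbner basis.
Inter-reduce: drop elements whose leading term is divisible by another's, tail-reduce, and make monic.
Reduced Gröbner basis: {x_1^2 + x_1 + x_2, x_1x_2 + x_1 + x_2^2 + x_2, x_2^3 + x_2^2}.
Label its elements g_1 = x_1^2 + x_1 + x_2, g_2 = x_1x_2 + x_1 + x_2^2 + x_2, g_3 = x_2^3 + x_2^2.

Reduce p = x_1x_2 + x_2^2 + x_2 + 1 modulo G:
  leading term x_1x_2: subtract (1)·g_2 from x_1x_2 + x_2^2 + x_2 + 1 → x_1 + 1
  leading term x_1: no divisor's leading term divides it; move x_1 to the remainder.
  leading term 1: no divisor's leading term divides it; move 1 to the remainder.
  normal form = x_1 + 1.
The normal form is nonzero, so p ∉ I. Since p minus its normal form lies in I, I + (p) = I + (r) where r = x_1 + 1; decide whether this ideal is the whole ring.
Run Buchberger on G together with r (pairs among the g_i already reduce to 0 since G is a Gröbner basis):
g_1 = x_1^2 + x_1 + x_2, LT = x_1^2.
g_2 = x_1x_2 + x_1 + x_2^2 + x_2, LT = x_1x_2.
g_3 = x_2^3 + x_2^2, LT = x_2^3.
r = x_1 + 1, LT = x_1.

S(g_1,r): lcm = x_1^2. S = x_2.
  reduce S modulo (g_1, g_2, g_3, r):
  remainder x_2 ≠ 0; add m_5 = x_2 to the basis.

S(g_2,r): lcm = x_1x_2. S = x_1 + x_2^2.
  reduce S modulo (g_1, g_2, g_3, r, m_5):
  remainder 1 ≠ 0; add m_6 = 1 to the basis.

The other S-polynomials (S(g_1,g_2), S(g_1,g_3), S(g_2,g_3), S(g_3,r), S(g_1,m_5), S(g_2,m_5), S(g_3,m_5), S(r,m_5), S(g_1,m_6), S(g_2,m_6), S(g_3,m_6), S(r,m_6), S(m_5,m_6)) all reduce to 0 modulo the current basis, so we have a Gröbner basis.
Inter-reduce: drop elements whose leading term is divisible by another's, tail-reduce, and make monic.
Reduced Gröbner basis: {1}.
The reduced Gröbner basis of I + (p) is {1}: the ideal is the whole ring, so the enlarged system has no common solution — adjoining p is inconsistent.

Ideal membership is decidable via reduction modulo a Gröbner basis.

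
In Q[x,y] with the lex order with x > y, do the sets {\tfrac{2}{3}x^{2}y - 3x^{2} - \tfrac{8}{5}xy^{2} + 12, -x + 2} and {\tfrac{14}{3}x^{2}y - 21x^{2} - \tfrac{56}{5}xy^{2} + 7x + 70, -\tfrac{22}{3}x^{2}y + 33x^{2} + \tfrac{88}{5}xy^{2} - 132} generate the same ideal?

Since reduced Gröbner bases are canonical representatives of ideals under a given ordering, it suffices to compute and compare them.
Buchberger on the first generating set:
f_1 = \tfrac{2}{3}x^{2}y - 3x^{2} - \tfrac{8}{5}xy^{2} + 12, LT = x^{2}y.
f_2 = -x + 2, LT = x.

S(f_1,f_2): lcm = x^{2}y. S = -\tfrac{9}{2}x^{2} - \tfrac{12}{5}xy^{2} + 2xy + 18.
  leading term x^{2}: subtract (\tfrac{9}{2}x)·f_2 from -\tfrac{9}{2}x^{2} - \tfrac{12}{5}xy^{2} + 2xy + 18 → -\tfrac{12}{5}xy^{2} + 2xy - 9x + 18
  leading term xy^{2}: subtract (\tfrac{12}{5}y^{2})·f_2 from -\tfrac{12}{5}xy^{2} + 2xy - 9x + 18 → 2xy - 9x - \tfrac{24}{5}y^{2} + 18
  leading term xy: subtract (-2y)·f_2 from 2xy - 9x - \tfrac{24}{5}y^{2} + 18 → -9x - \tfrac{24}{5}y^{2} + 4y + 18
  leading term x: subtract (9)·f_2 from -9x - \tfrac{24}{5}y^{2} + 4y + 18 → -\tfrac{24}{5}y^{2} + 4y
  leading term y^{2}: no divisor's leading term divides it; move -\tfrac{24}{5}y^{2} to the remainder.
  leading term y: no divisor's leading term divides it; move 4y to the remainder.
  remainder -\tfrac{24}{5}y^{2} + 4y ≠ 0; add g_3 = -\tfrac{24}{5}y^{2} + 4y to the basis.

The other S-polynomials (S(f_1,g_3), S(f_2,g_3)) all reduce to 0 modulo the current basis, so we have a Gröbner basis.
Inter-reduce: drop elements whose leading term is divisible by another's, tail-reduce, and make monic.
Reduced Gröbner basis: {x - 2, y^{2} - \tfrac{5}{6}y}.

Buchberger on the second generating set:
h_1 = \tfrac{14}{3}x^{2}y - 21x^{2} - \tfrac{56}{5}xy^{2} + 7x + 70, LT = x^{2}y.
h_2 = -\tfrac{22}{3}x^{2}y + 33x^{2} + \tfrac{88}{5}xy^{2} - 132, LT = x^{2}y.

S(h_1,h_2): lcm = x^{2}y. S = \tfrac{3}{2}x - 3.
  leading term x: no divisor's leading term divides it; move \tfrac{3}{2}x to the remainder.
  leading term 1: no divisor's leading term divides it; move -3 to the remainder.
  remainder \tfrac{3}{2}x - 3 ≠ 0; add k_3 = \tfrac{3}{2}x - 3 to the basis.

S(h_1,k_3): lcm = x^{2}y. S = -\tfrac{9}{2}x^{2} - \tfrac{12}{5}xy^{2} + 2xy + \tfrac{3}{2}x + 15.
  leading term x^{2}: subtract (-3x)·k_3 from -\tfrac{9}{2}x^{2} - \tfrac{12}{5}xy^{2} + 2xy + \tfrac{3}{2}x + 15 → -\tfrac{12}{5}xy^{2} + 2xy - \tfrac{15}{2}x + 15
  leading term xy^{2}: subtract (-\tfrac{8}{5}y^{2})·k_3 from -\tfrac{12}{5}xy^{2} + 2xy - \tfrac{15}{2}x + 15 → 2xy - \tfrac{15}{2}x - \tfrac{24}{5}y^{2} + 15
  leading term xy: subtract (\tfrac{4}{3}y)·k_3 from 2xy - \tfrac{15}{2}x - \tfrac{24}{5}y^{2} + 15 → -\tfrac{15}{2}x - \tfrac{24}{5}y^{2} + 4y + 15
  leading term x: subtract (-5)·k_3 from -\tfrac{15}{2}x - \tfrac{24}{5}y^{2} + 4y + 15 → -\tfrac{24}{5}y^{2} + 4y
  leading term y^{2}: no divisor's leading term divides it; move -\tfrac{24}{5}y^{2} to the remainder.
  leading term y: no divisor's leading term divides it; move 4y to the remainder.
  remainder -\tfrac{24}{5}y^{2} + 4y ≠ 0; add k_4 = -\tfrac{24}{5}y^{2} + 4y to the basis.

The other S-polynomials (S(h_2,k_3), S(h_1,k_4), S(h_2,k_4), S(k_3,k_4)) all reduce to 0 modulo the current basis, so we have a Gröbner basis.
Inter-reduce: drop elements whose leading term is divisible by another's, tail-reduce, and make monic.
Reduced Gröbner basis: {x - 2, y^{2} - \tfrac{5}{6}y}.

These coincide, so the ideals are equal.
The same test decides containment: I ⊆ J iff every generator of I reduces to 0 modulo a Gröbner basis of J.

Yes, the ideals are equal.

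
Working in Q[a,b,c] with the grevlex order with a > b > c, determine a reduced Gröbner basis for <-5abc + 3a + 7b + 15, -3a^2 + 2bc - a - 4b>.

G = {b^2c^2 - 2b^2c - 21/10ab - 3/5bc - 9/2a + 1/2b - 3/2, abc - 3/5a - 7/5b - 3, a^2 - 2/3bc + 1/3a + 4/3b}

f_1 = -5abc + 3a + 7b + 15, LT = abc.
f_2 = -3a^2 + 2bc - a - 4b, LT = a^2.

S(f_1,f_2): lcm = a^2bc. S = 2/3b^2c^2 - 1/3abc - 4/3b^2c - 3/5a^2 - 7/5ab - 3a.
  reduce S modulo (f_1, f_2):
  remainder 2/3b^2c^2 - 4/3b^2c - 7/5ab - 2/5bc - 3a + 1/3b - 1 ≠ 0; add g_3 = 2/3b^2c^2 - 4/3b^2c - 7/5ab - 2/5bc - 3a + 1/3b - 1 to the basis.

The other S-polynomials (S(f_1,g_3), S(f_2,g_3)) all reduce to 0 modulo the current basis, so we have a Gröbner basis.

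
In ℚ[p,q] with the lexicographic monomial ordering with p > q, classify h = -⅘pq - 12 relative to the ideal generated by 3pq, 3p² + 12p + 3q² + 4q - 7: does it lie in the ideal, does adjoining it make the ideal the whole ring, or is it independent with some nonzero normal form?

First compute the reduced Gröbner basis of I by Buchberger's algorithm.
f_1 = 3pq, LT = pq.
f_2 = 3p² + 12p + 3q² + 4q - 7, LT = p².

S(f_1,f_2): lcm = p²q. S = -4pq - q³ - 4/3q² + 7/3q.
  reduce S modulo (f_1, f_2):
  remainder -q³ - 4/3q² + 7/3q ≠ 0; add k_3 = -q³ - 4/3q² + 7/3q to the basis.

The other S-polynomials (S(f_1,k_3), S(f_2,k_3)) all reduce to 0 modulo the current basis, so we have a Gröbner basis.
Inter-reduce: drop elements whose leading term is divisible by another's, tail-reduce, and make monic.
Reduced Gröbner basis: {p² + 4p + q² + 4/3q - 7/3, pq, q³ + 4/3q² - 7/3q}.
Label its elements g_1 = p² + 4p + q² + 4/3q - 7/3, g_2 = pq, g_3 = q³ + 4/3q² - 7/3q.

Reduce h = -⅘pq - 12 modulo G:
  leading term pq: subtract (-⅘)·g_2 from -⅘pq - 12 → -12
  leading term 1: no divisor's leading term divides it; move -12 to the remainder.
  normal form = -12.
The normal form is nonzero, so h ∉ I. Since h minus its normal form lies in I, I + (h) = I + (r) where r = -12; decide whether this ideal is the whole ring.
Here r = -12 is a nonzero constant, hence a unit: 1 ∈ I + (h), the Gröbner basis of I + (h) is {1}, and the enlarged system has no common solution — adjoining h is inconsistent.

Adjoining -⅘pq - 12 makes the ideal the whole ring: the system is inconsistent.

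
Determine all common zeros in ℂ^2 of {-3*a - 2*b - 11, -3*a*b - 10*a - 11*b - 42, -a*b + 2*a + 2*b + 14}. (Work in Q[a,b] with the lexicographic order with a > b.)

{(-1, -4)}

Compute a lex Gröbner basis by Buchberger's algorithm.
f_1 = -3*a - 2*b - 11, LT = a.
f_2 = -3*a*b - 10*a - 11*b - 42, LT = a*b.
f_3 = -a*b + 2*a + 2*b + 14, LT = a*b.

S(f_1,f_2): lcm = a*b. S = -10/3*a + 2/3*b**2 - 14.
  reduce S modulo (f_1, f_2, f_3):
  remainder 2/3*b**2 + 20/9*b - 16/9 ≠ 0; add h_4 = 2/3*b**2 + 20/9*b - 16/9 to the basis.

S(f_1,f_3): lcm = a*b. S = 2*a + 2/3*b**2 + 17/3*b + 14.
  reduce S modulo (f_1, f_2, f_3, h_4):
  remainder 19/9*b + 76/9 ≠ 0; add h_5 = 19/9*b + 76/9 to the basis.

The other S-polynomials (S(f_2,f_3), S(f_1,h_4), S(f_2,h_4), S(f_3,h_4), S(f_1,h_5), S(f_2,h_5), S(f_3,h_5), S(h_4,h_5)) all reduce to 0 modulo the current basis, so we have a Gröbner basis.
Inter-reduce: drop elements whose leading term is divisible by another's, tail-reduce, and make monic.
Reduced Gröbner basis: {a + 1, b + 4}.

From the last basis element, b + 4 = 0, so b takes values in {-4}. Each choice, substituted upward through the basis, yields the corresponding point(s) of the solution set.
  b = -4: the earlier basis element becomes a + 1 = 0, giving a = -1 — point (-1, -4).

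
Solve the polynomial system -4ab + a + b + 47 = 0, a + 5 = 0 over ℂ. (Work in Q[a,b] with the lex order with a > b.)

{(-5, -2)}

Compute a lex Gröbner basis by Buchberger's algorithm.
f_1 = -4ab + a + b + 47, LT = ab.
f_2 = a + 5, LT = a.

S(f_1,f_2): lcm = ab. S = -1/4a - 21/4b - 47/4.
  leading term a: subtract (-1/4)·f_2 from -1/4a - 21/4b - 47/4 → -21/4b - 21/2
  leading term b: no divisor's leading term divides it; move -21/4b to the remainder.
  leading term 1: no divisor's leading term divides it; move -21/2 to the remainder.
  remainder -21/4b - 21/2 ≠ 0; add h_3 = -21/4b - 21/2 to the basis.

The other S-polynomials (S(f_1,h_3), S(f_2,h_3)) all reduce to 0 modulo the current basis, so we have a Gröbner basis.
Inter-reduce: drop elements whose leading term is divisible by another's, tail-reduce, and make monic.
Reduced Gröbner basis: {a + 5, b + 2}.

From the last basis element, b + 2 = 0, so b takes values in {-2}. Each choice, substituted upward through the basis, yields the corresponding point(s) of the solution set.
  b = -2: the earlier basis element becomes a + 5 = 0, giving a = -5 — point (-5, -2).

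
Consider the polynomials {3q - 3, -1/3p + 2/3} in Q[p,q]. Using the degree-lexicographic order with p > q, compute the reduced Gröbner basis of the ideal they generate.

f_1 = 3q - 3, LT = q.
f_2 = -1/3p + 2/3, LT = p.

The S-polynomials (S(f_1,f_2)) all reduce to 0 modulo the current basis, so we have a Gröbner basis.

G = {p - 2, q - 1}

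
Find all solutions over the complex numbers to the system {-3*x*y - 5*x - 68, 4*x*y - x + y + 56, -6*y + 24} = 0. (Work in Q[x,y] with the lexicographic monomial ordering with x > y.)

{(-4, 4)}

Compute a lex Gröbner basis by Buchberger's algorithm.
f_1 = -3*x*y - 5*x - 68, LT = x*y.
f_2 = 4*x*y - x + y + 56, LT = x*y.
f_3 = -6*y + 24, LT = y.

S(f_1,f_2): lcm = x*y. S = 23/12*x - 1/4*y + 26/3.
  leading term x: no divisor's leading term divides it; move 23/12*x to the remainder.
  leading term y: subtract (1/24)·f_3 from -1/4*y + 26/3 → 23/3
  leading term 1: no divisor's leading term divides it; move 23/3 to the remainder.
  remainder 23/12*x + 23/3 ≠ 0; add h_4 = 23/12*x + 23/3 to the basis.

The other S-polynomials (S(f_1,f_3), S(f_2,f_3), S(f_1,h_4), S(f_2,h_4), S(f_3,h_4)) all reduce to 0 modulo the current basis, so we have a Gröbner basis.
Inter-reduce: drop elements whose leading term is divisible by another's, tail-reduce, and make monic.
Reduced Gröbner basis: {x + 4, y - 4}.

From the last basis element, y - 4 = 0, so y takes values in {4}. Each choice, substituted upward through the basis, yields the corresponding point(s) of the solution set.
  y = 4: the earlier basis element becomes x + 4 = 0, giving x = -4 — point (-4, 4).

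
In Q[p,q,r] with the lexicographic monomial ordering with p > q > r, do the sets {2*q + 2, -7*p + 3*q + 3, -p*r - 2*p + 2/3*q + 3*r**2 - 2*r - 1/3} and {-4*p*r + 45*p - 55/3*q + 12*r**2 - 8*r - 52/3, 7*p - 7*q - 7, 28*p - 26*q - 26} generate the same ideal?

Equality of ideals is decidable: compute both reduced Gröbner bases (unique for the ordering) and check whether they agree.
Buchberger on the first generating set:
f_1 = 2*q + 2, LT = q.
f_2 = -7*p + 3*q + 3, LT = p.
f_3 = -p*r - 2*p + 2/3*q + 3*r**2 - 2*r - 1/3, LT = p*r.

S(f_2,f_3): lcm = p*r. S = -2*p - 3/7*q*r + 2/3*q + 3*r**2 - 17/7*r - 1/3.
  reduce S modulo (f_1, f_2, f_3):
  remainder 3*r**2 - 2*r - 1 ≠ 0; add g_4 = 3*r**2 - 2*r - 1 to the basis.

The other S-polynomials (S(f_1,f_2), S(f_1,f_3), S(f_1,g_4), S(f_2,g_4), S(f_3,g_4)) all reduce to 0 modulo the current basis, so we have a Gröbner basis.
Inter-reduce: drop elements whose leading term is divisible by another's, tail-reduce, and make monic.
Reduced Gröbner basis: {p, q + 1, r**2 - 2/3*r - 1/3}.

Buchberger on the second generating set:
h_1 = -4*p*r + 45*p - 55/3*q + 12*r**2 - 8*r - 52/3, LT = p*r.
h_2 = 7*p - 7*q - 7, LT = p.
h_3 = 28*p - 26*q - 26, LT = p.

S(h_1,h_2): lcm = p*r. S = -45/4*p + q*r + 55/12*q - 3*r**2 + 3*r + 13/3.
  reduce S modulo (h_1, h_2, h_3):
  remainder q*r - 20/3*q - 3*r**2 + 3*r - 83/12 ≠ 0; add k_4 = q*r - 20/3*q - 3*r**2 + 3*r - 83/12 to the basis.

S(h_1,h_3): lcm = p*r. S = -45/4*p + 13/14*q*r + 55/12*q - 3*r**2 + 41/14*r + 13/3.
  reduce S modulo (h_1, h_2, h_3, k_4):
  remainder -10/21*q - 3/14*r**2 + 1/7*r - 83/168 ≠ 0; add k_5 = -10/21*q - 3/14*r**2 + 1/7*r - 83/168 to the basis.

S(h_2,h_3): lcm = p. S = -1/14*q - 1/14.
  reduce S modulo (h_1, h_2, h_3, k_4, k_5):
  remainder 9/280*r**2 - 3/140*r + 3/1120 ≠ 0; add k_6 = 9/280*r**2 - 3/140*r + 3/1120 to the basis.

The other S-polynomials (S(h_1,k_4), S(h_2,k_4), S(h_3,k_4), S(h_1,k_5), S(h_2,k_5), S(h_3,k_5), S(k_4,k_5), S(h_1,k_6), S(h_2,k_6), S(h_3,k_6), S(k_4,k_6), S(k_5,k_6)) all reduce to 0 modulo the current basis, so we have a Gröbner basis.
Inter-reduce: drop elements whose leading term is divisible by another's, tail-reduce, and make monic.
Reduced Gröbner basis: {p, q + 1, r**2 - 2/3*r + 1/12}.

Since the reduced bases disagree, the two ideals are not the same.
The same test decides containment: I ⊆ J iff every generator of I reduces to 0 modulo a Gröbner basis of J.

No, the ideals differ.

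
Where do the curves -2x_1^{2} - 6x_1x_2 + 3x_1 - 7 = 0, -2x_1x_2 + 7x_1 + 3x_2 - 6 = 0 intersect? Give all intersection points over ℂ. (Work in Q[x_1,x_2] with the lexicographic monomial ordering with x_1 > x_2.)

Compute a lex Gröbner basis by Buchberger's algorithm.
f_1 = -2x_1^{2} - 6x_1x_2 + 3x_1 - 7, LT = x_1^{2}.
f_2 = -2x_1x_2 + 7x_1 + 3x_2 - 6, LT = x_1x_2.

S(f_1,f_2): lcm = x_1^{2}x_2. S = \tfrac{7}{2}x_1^{2} + 3x_1x_2^{2} - 3x_1 + \tfrac{7}{2}x_2.
  leading term x_1^{2}: subtract (-\tfrac{7}{4})·f_1 from \tfrac{7}{2}x_1^{2} + 3x_1x_2^{2} - 3x_1 + \tfrac{7}{2}x_2 → 3x_1x_2^{2} - \tfrac{21}{2}x_1x_2 + \tfrac{9}{4}x_1 + \tfrac{7}{2}x_2 - \tfrac{49}{4}
  leading term x_1x_2^{2}: subtract (-\tfrac{3}{2}x_2)·f_2 from 3x_1x_2^{2} - \tfrac{21}{2}x_1x_2 + \tfrac{9}{4}x_1 + \tfrac{7}{2}x_2 - \tfrac{49}{4} → \tfrac{9}{4}x_1 + \tfrac{9}{2}x_2^{2} - \tfrac{11}{2}x_2 - \tfrac{49}{4}
  leading term x_1: no divisor's leading term divides it; move \tfrac{9}{4}x_1 to the remainder.
  leading term x_2^{2}: no divisor's leading term divides it; move \tfrac{9}{2}x_2^{2} to the remainder.
  leading term x_2: no divisor's leading term divides it; move -\tfrac{11}{2}x_2 to the remainder.
  leading term 1: no divisor's leading term divides it; move -\tfrac{49}{4} to the remainder.
  remainder \tfrac{9}{4}x_1 + \tfrac{9}{2}x_2^{2} - \tfrac{11}{2}x_2 - \tfrac{49}{4} ≠ 0; add h_3 = \tfrac{9}{4}x_1 + \tfrac{9}{2}x_2^{2} - \tfrac{11}{2}x_2 - \tfrac{49}{4} to the basis.

S(f_1,h_3): lcm = x_1^{2}. S = -2x_1x_2^{2} + \tfrac{49}{9}x_1x_2 + \tfrac{71}{18}x_1 + \tfrac{7}{2}.
  leading term x_1x_2^{2}: subtract (x_2)·f_2 from -2x_1x_2^{2} + \tfrac{49}{9}x_1x_2 + \tfrac{71}{18}x_1 + \tfrac{7}{2} → -\tfrac{14}{9}x_1x_2 + \tfrac{71}{18}x_1 - 3x_2^{2} + 6x_2 + \tfrac{7}{2}
  leading term x_1x_2: subtract (\tfrac{7}{9})·f_2 from -\tfrac{14}{9}x_1x_2 + \tfrac{71}{18}x_1 - 3x_2^{2} + 6x_2 + \tfrac{7}{2} → -\tfrac{3}{2}x_1 - 3x_2^{2} + \tfrac{11}{3}x_2 + \tfrac{49}{6}
  leading term x_1: subtract (-\tfrac{2}{3})·h_3 from -\tfrac{3}{2}x_1 - 3x_2^{2} + \tfrac{11}{3}x_2 + \tfrac{49}{6} → 0
  remainder 0.

S(f_2,h_3): lcm = x_1x_2. S = -\tfrac{7}{2}x_1 - 2x_2^{3} + \tfrac{22}{9}x_2^{2} + \tfrac{71}{18}x_2 + 3.
  leading term x_1: subtract (-\tfrac{14}{9})·h_3 from -\tfrac{7}{2}x_1 - 2x_2^{3} + \tfrac{22}{9}x_2^{2} + \tfrac{71}{18}x_2 + 3 → -2x_2^{3} + \tfrac{85}{9}x_2^{2} - \tfrac{83}{18}x_2 - \tfrac{289}{18}
  leading term x_2^{3}: no divisor's leading term divides it; move -2x_2^{3} to the remainder.
  leading term x_2^{2}: no divisor's leading term divides it; move \tfrac{85}{9}x_2^{2} to the remainder.
  leading term x_2: no divisor's leading term divides it; move -\tfrac{83}{18}x_2 to the remainder.
  leading term 1: no divisor's leading term divides it; move -\tfrac{289}{18} to the remainder.
  remainder -2x_2^{3} + \tfrac{85}{9}x_2^{2} - \tfrac{83}{18}x_2 - \tfrac{289}{18} ≠ 0; add h_4 = -2x_2^{3} + \tfrac{85}{9}x_2^{2} - \tfrac{83}{18}x_2 - \tfrac{289}{18} to the basis.

S(f_1,h_4): leading monomials are coprime, so the S-polynomial reduces to 0 (Buchberger's first criterion).
S(f_2,h_4): lcm = x_1x_2^{3}. S = \tfrac{11}{9}x_1x_2^{2} - \tfrac{83}{36}x_1x_2 - \tfrac{289}{36}x_1 - \tfrac{3}{2}x_2^{3} + 3x_2^{2}.
  leading term x_1x_2^{2}: subtract (-\tfrac{11}{18}x_2)·f_2 from \tfrac{11}{9}x_1x_2^{2} - \tfrac{83}{36}x_1x_2 - \tfrac{289}{36}x_1 - \tfrac{3}{2}x_2^{3} + 3x_2^{2} → \tfrac{71}{36}x_1x_2 - \tfrac{289}{36}x_1 - \tfrac{3}{2}x_2^{3} + \tfrac{29}{6}x_2^{2} - \tfrac{11}{3}x_2
  leading term x_1x_2: subtract (-\tfrac{71}{72})·f_2 from \tfrac{71}{36}x_1x_2 - \tfrac{289}{36}x_1 - \tfrac{3}{2}x_2^{3} + \tfrac{29}{6}x_2^{2} - \tfrac{11}{3}x_2 → -\tfrac{9}{8}x_1 - \tfrac{3}{2}x_2^{3} + \tfrac{29}{6}x_2^{2} - \tfrac{17}{24}x_2 - \tfrac{71}{12}
  leading term x_1: subtract (-\tfrac{1}{2})·h_3 from -\tfrac{9}{8}x_1 - \tfrac{3}{2}x_2^{3} + \tfrac{29}{6}x_2^{2} - \tfrac{17}{24}x_2 - \tfrac{71}{12} → -\tfrac{3}{2}x_2^{3} + \tfrac{85}{12}x_2^{2} - \tfrac{83}{24}x_2 - \tfrac{289}{24}
  leading term x_2^{3}: subtract (\tfrac{3}{4})·h_4 from -\tfrac{3}{2}x_2^{3} + \tfrac{85}{12}x_2^{2} - \tfrac{83}{24}x_2 - \tfrac{289}{24} → 0
  remainder 0.

S(h_3,h_4): leading monomials are coprime, so the S-polynomial reduces to 0 (Buchberger's first criterion).
Every S-polynomial of the final basis reduces to 0, so we have a Gröbner basis.
Inter-reduce: drop elements whose leading term is divisible by another's, tail-reduce, and make monic.
Reduced Gröbner basis: {x_1 + 2x_2^{2} - \tfrac{22}{9}x_2 - \tfrac{49}{9}, x_2^{3} - \tfrac{85}{18}x_2^{2} + \tfrac{83}{36}x_2 + \tfrac{289}{36}}.

A lex Gröbner basis eliminates variables successively. Here x_2^{3} - \tfrac{85}{18}x_2^{2} + \tfrac{83}{36}x_2 + \tfrac{289}{36} depends only on x_2, with roots {-1, 103/36 - sqrt(205)/36, sqrt(205)/36 + 103/36}; lifting each root through the earlier basis elements recovers the full solutions.
  x_2 = -1: the earlier basis element becomes x_1 - 1 = 0, giving x_1 = 1 — point (1, -1).
  x_2 = 103/36 - sqrt(205)/36: the earlier basis element becomes x_1 - sqrt(205)/4 + 17/4 = 0, giving x_1 = -17/4 + sqrt(205)/4 — point (-17/4 + sqrt(205)/4, 103/36 - sqrt(205)/36).
  x_2 = sqrt(205)/36 + 103/36: the earlier basis element becomes x_1 + sqrt(205)/4 + 17/4 = 0, giving x_1 = -17/4 - sqrt(205)/4 — point (-17/4 - sqrt(205)/4, sqrt(205)/36 + 103/36).
Each listed point satisfies every original equation (direct substitution).

{(1, -1), (-17/4 + sqrt(205)/4, 103/36 - sqrt(205)/36), (-17/4 - sqrt(205)/4, sqrt(205)/36 + 103/36)}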